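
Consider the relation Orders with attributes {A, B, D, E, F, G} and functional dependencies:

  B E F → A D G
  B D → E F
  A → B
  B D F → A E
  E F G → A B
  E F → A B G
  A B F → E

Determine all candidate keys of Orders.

{A, D}⁺: A→B adds B; BD→EF adds E, F; EF→ABG adds G → {A, B, D, E, F, G}.
{A, F}⁺: A→B adds B; ABF→E adds E; BEF→ADG adds D, G → {A, B, D, E, F, G}.
{B, D}⁺: BD→EF adds E, F; BDF→AE adds A; EF→ABG adds G → {A, B, D, E, F, G}.
{E, F}⁺: EF→ABG adds A, B, G; BEF→ADG adds D → {A, B, D, E, F, G}.

{A, D}; {A, F}; {B, D}; {E, F}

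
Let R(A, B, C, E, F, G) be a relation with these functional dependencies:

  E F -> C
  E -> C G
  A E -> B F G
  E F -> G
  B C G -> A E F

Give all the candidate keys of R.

{A, E}; {B, E}; {B, C, G}

{A, E}⁺: E→CG adds C, G; AE→BFG adds B, F → {A, B, C, E, F, G}. Minimal: {E}⁺ = {C, E, G}; {A}⁺ = {A} — none reach the full schema.
{B, E}⁺: E→CG adds C, G; BCG→AEF adds A, F → {A, B, C, E, F, G}. Minimal: {E}⁺ = {C, E, G}; {B}⁺ = {B} — none reach the full schema.
{B, C, G}⁺: BCG→AEF adds A, E, F → {A, B, C, E, F, G}. Minimal: {C, G}⁺ = {C, G}; {B, G}⁺ = {B, G}; {B, C}⁺ = {B, C} — none reach the full schema.
Any other superkey contains one of these as a subset, so there are no further candidate keys.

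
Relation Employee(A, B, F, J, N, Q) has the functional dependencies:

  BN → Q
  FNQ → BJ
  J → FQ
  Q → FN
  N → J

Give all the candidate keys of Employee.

{A, J}⁺: J→FQ adds F, Q; Q→FN adds N; FNQ→BJ adds B → {A, B, F, J, N, Q}.
{A, N}⁺: N→J adds J; J→FQ adds F, Q; FNQ→BJ adds B → {A, B, F, J, N, Q}.
{A, Q}⁺: Q→FN adds F, N; N→J adds J; FNQ→BJ adds B → {A, B, F, J, N, Q}.

(A, J); (A, N); (A, Q)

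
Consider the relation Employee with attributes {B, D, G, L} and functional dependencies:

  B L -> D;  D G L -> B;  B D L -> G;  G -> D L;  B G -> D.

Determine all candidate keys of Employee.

{G}⁺: G→DL adds D, L; DGL→B adds B → {B, D, G, L}.
{B, L}⁺: BL→D adds D; BDL→G adds G → {B, D, G, L}.
Any other superkey contains one of these as a subset, so there are no further candidate keys.

G, BL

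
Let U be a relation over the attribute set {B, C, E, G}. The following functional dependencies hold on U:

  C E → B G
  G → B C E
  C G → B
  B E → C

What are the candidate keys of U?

G, BE, CE

{G}⁺: G→BCE adds B, C, E → {B, C, E, G}.
{B, E}⁺: BE→C adds C; CE→BG adds G → {B, C, E, G}.
{C, E}⁺: CE→BG adds B, G → {B, C, E, G}.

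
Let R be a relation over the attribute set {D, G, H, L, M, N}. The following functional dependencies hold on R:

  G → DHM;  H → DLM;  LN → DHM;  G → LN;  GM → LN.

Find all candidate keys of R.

{G}

Attribute G never appears on the right-hand side of any dependency, so G must belong to every candidate key.
{G}⁺ = {D, G, H, L, M, N}, which is all of the schema, so {G} is the only candidate key.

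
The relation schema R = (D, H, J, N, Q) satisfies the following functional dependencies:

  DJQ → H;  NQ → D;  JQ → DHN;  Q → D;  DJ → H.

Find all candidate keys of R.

{J, Q}⁺: JQ→DHN adds D, H, N → {D, H, J, N, Q}. Minimal: {Q}⁺ = {D, Q}; {J}⁺ = {J} — none reach the full schema.
No other minimal superkey exists.

JQ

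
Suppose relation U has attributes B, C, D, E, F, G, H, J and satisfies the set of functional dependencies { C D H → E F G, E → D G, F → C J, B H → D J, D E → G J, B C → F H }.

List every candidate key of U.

Attribute B never appears on the right-hand side of any dependency, so B must belong to every candidate key.
{B}⁺ = {B}, which is not all of the schema, so we must add further attributes.
{B, C}⁺: BC→FH adds F, H; F→CJ adds J; BH→DJ adds D; CDH→EFG adds E, G → {B, C, D, E, F, G, H, J}. Minimal: {C}⁺ = {C}; {B}⁺ = {B} — none reach the full schema.
{B, F}⁺: F→CJ adds C, J; BC→FH adds H; BH→DJ adds D; CDH→EFG adds E, G → {B, C, D, E, F, G, H, J}. Minimal: {F}⁺ = {C, F, J}; {B}⁺ = {B} — none reach the full schema.
Any other superkey contains one of these as a subset, so there are no further candidate keys.

{B, C}, {B, F}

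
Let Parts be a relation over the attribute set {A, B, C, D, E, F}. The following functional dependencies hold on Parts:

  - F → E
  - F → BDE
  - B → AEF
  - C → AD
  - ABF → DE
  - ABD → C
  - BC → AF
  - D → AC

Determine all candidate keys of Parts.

{B}⁺: B→AEF adds A, E, F; ABF→DE adds D; ABD→C adds C → {A, B, C, D, E, F}.
{F}⁺: F→E adds E; F→BDE adds B, D; B→AEF adds A; ABD→C adds C → {A, B, C, D, E, F}.

B, F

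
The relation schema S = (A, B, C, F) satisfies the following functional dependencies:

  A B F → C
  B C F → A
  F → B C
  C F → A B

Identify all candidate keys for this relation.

{F}

{F}⁺: F→BC adds B, C; CF→AB adds A → {A, B, C, F}.
No other minimal superkey exists.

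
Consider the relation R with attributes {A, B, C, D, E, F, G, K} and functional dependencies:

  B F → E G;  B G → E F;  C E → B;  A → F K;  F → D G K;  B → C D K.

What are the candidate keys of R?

{A, B}, {A, C, E}

{A, B}⁺: A→FK adds F, K; F→DGK adds D, G; B→CDK adds C; BF→EG adds E → {A, B, C, D, E, F, G, K}. Minimal: {B}⁺ = {B, C, D, K}; {A}⁺ = {A, D, F, G, K} — none reach the full schema.
{A, C, E}⁺: CE→B adds B; A→FK adds F, K; F→DGK adds D, G → {A, B, C, D, E, F, G, K}. Minimal: {C, E}⁺ = {B, C, D, E, K}; {A, E}⁺ = {A, D, E, F, G, K}; {A, C}⁺ = {A, C, D, F, G, K} — none reach the full schema.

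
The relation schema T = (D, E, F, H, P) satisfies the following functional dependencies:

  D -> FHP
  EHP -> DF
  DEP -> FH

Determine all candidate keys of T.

Attribute E never appears on the right-hand side of any dependency, so E must belong to every candidate key.
{E}⁺ = {E}, which is not all of the schema, so we must add further attributes.
{D, E}⁺: D→FHP adds F, H, P → {D, E, F, H, P}.
{E, H, P}⁺: EHP→DF adds D, F → {D, E, F, H, P}.

{D, E}, {E, H, P}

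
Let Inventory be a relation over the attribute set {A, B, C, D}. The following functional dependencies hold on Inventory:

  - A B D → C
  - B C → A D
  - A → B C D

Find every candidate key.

A, BC

{A}⁺: A→BCD adds B, C, D → {A, B, C, D}.
{B, C}⁺: BC→AD adds A, D → {A, B, C, D}. Minimal: {C}⁺ = {C}; {B}⁺ = {B} — none reach the full schema.
Any other superkey contains one of these as a subset, so there are no further candidate keys.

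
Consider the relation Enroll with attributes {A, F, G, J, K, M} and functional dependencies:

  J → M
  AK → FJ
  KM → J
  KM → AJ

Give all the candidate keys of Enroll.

{A, G, K}, {G, J, K}, {G, K, M}

{A, G, K}⁺: AK→FJ adds F, J; J→M adds M → {A, F, G, J, K, M}.
{G, J, K}⁺: J→M adds M; KM→AJ adds A; AK→FJ adds F → {A, F, G, J, K, M}.
{G, K, M}⁺: KM→J adds J; KM→AJ adds A; AK→FJ adds F → {A, F, G, J, K, M}.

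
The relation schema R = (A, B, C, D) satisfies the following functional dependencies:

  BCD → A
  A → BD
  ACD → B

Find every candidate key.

{A, C}; {B, C, D}

Attribute C never appears on the right-hand side of any dependency, so C must belong to every candidate key.
{C}⁺ = {C}, which is not all of the schema, so we must add further attributes.
{A, C}⁺: A→BD adds B, D → {A, B, C, D}. Minimal: {C}⁺ = {C}; {A}⁺ = {A, B, D} — none reach the full schema.
{B, C, D}⁺: BCD→A adds A → {A, B, C, D}. Minimal: {C, D}⁺ = {C, D}; {B, D}⁺ = {B, D}; {B, C}⁺ = {B, C} — none reach the full schema.
Any other superkey contains one of these as a subset, so there are no further candidate keys.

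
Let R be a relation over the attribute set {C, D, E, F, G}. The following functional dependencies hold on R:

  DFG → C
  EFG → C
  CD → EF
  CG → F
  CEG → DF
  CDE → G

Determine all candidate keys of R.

{C, D}⁺: CD→EF adds E, F; CDE→G adds G → {C, D, E, F, G}. Minimal: {D}⁺ = {D}; {C}⁺ = {C} — none reach the full schema.
{C, E, G}⁺: CG→F adds F; CEG→DF adds D → {C, D, E, F, G}. Minimal: {E, G}⁺ = {E, G}; {C, G}⁺ = {C, F, G}; {C, E}⁺ = {C, E} — none reach the full schema.
{D, F, G}⁺: DFG→C adds C; CD→EF adds E → {C, D, E, F, G}. Minimal: {F, G}⁺ = {F, G}; {D, G}⁺ = {D, G}; {D, F}⁺ = {D, F} — none reach the full schema.
{E, F, G}⁺: EFG→C adds C; CEG→DF adds D → {C, D, E, F, G}. Minimal: {F, G}⁺ = {F, G}; {E, G}⁺ = {E, G}; {E, F}⁺ = {E, F} — none reach the full schema.

{C, D}, {C, E, G}, {D, F, G}, {E, F, G}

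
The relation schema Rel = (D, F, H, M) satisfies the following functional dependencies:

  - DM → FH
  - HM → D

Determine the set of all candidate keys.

{D, M}; {H, M}

Attribute M never appears on the right-hand side of any dependency, so M must belong to every candidate key.
{M}⁺ = {M}, which is not all of the schema, so we must add further attributes.
{D, M}⁺: DM→FH adds F, H → {D, F, H, M}.
{H, M}⁺: HM→D adds D; DM→FH adds F → {D, F, H, M}.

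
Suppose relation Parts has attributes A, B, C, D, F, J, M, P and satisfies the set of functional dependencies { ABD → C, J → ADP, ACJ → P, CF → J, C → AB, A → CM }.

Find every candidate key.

AF, CF, FJ

Attribute F never appears on the right-hand side of any dependency, so F must belong to every candidate key.
{F}⁺ = {F}, which is not all of the schema, so we must add further attributes.
{A, F}⁺: A→CM adds C, M; CF→J adds J; C→AB adds B; J→ADP adds D, P → {A, B, C, D, F, J, M, P}. Minimal: {F}⁺ = {F}; {A}⁺ = {A, B, C, M} — none reach the full schema.
{C, F}⁺: CF→J adds J; C→AB adds A, B; A→CM adds M; J→ADP adds D, P → {A, B, C, D, F, J, M, P}. Minimal: {F}⁺ = {F}; {C}⁺ = {A, B, C, M} — none reach the full schema.
{F, J}⁺: J→ADP adds A, D, P; A→CM adds C, M; C→AB adds B → {A, B, C, D, F, J, M, P}. Minimal: {J}⁺ = {A, B, C, D, J, M, P}; {F}⁺ = {F} — none reach the full schema.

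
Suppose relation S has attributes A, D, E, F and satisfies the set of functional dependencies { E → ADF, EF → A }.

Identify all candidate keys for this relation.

{E}

Attribute E never appears on the right-hand side of any dependency, so E must belong to every candidate key.
{E}⁺ = {A, D, E, F}, which is all of the schema, so {E} is the only candidate key.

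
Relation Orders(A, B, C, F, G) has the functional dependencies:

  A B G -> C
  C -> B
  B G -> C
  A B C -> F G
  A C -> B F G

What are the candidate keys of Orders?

{A, C}, {A, B, G}

Attribute A never appears on the right-hand side of any dependency, so A must belong to every candidate key.
{A}⁺ = {A}, which is not all of the schema, so we must add further attributes.
{A, C}⁺: C→B adds B; ABC→FG adds F, G → {A, B, C, F, G}. Minimal: {C}⁺ = {B, C}; {A}⁺ = {A} — none reach the full schema.
{A, B, G}⁺: ABG→C adds C; ABC→FG adds F → {A, B, C, F, G}. Minimal: {B, G}⁺ = {B, C, G}; {A, G}⁺ = {A, G}; {A, B}⁺ = {A, B} — none reach the full schema.
Any other superkey contains one of these as a subset, so there are no further candidate keys.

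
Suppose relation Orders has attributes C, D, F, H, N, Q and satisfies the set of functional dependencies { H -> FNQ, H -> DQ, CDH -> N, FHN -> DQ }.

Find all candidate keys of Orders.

CH

Attributes C, H never appear on any right-hand side, so every candidate key must contain {C, H}.
{C, H}⁺ = {C, D, F, H, N, Q}, which is all of the schema, so {C, H} is the only candidate key.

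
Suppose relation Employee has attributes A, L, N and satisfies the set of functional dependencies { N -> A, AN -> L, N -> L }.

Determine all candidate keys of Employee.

{N}

Attribute N never appears on the right-hand side of any dependency, so N must belong to every candidate key.
{N}⁺ = {A, L, N}, which is all of the schema, so {N} is the only candidate key.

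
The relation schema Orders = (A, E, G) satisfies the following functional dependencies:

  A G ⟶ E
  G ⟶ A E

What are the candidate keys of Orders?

Attribute G never appears on the right-hand side of any dependency, so G must belong to every candidate key.
{G}⁺ = {A, E, G}, which is all of the schema, so {G} is the only candidate key.

(G)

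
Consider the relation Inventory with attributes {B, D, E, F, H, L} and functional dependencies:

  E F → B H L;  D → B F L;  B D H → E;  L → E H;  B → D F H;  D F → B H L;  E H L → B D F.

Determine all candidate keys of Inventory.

{B}⁺: B→DFH adds D, F, H; DF→BHL adds L; BDH→E adds E → {B, D, E, F, H, L}.
{D}⁺: D→BFL adds B, F, L; L→EH adds E, H → {B, D, E, F, H, L}.
{L}⁺: L→EH adds E, H; EHL→BDF adds B, D, F → {B, D, E, F, H, L}.
{E, F}⁺: EF→BHL adds B, H, L; B→DFH adds D → {B, D, E, F, H, L}.

(B); (D); (L); (E, F)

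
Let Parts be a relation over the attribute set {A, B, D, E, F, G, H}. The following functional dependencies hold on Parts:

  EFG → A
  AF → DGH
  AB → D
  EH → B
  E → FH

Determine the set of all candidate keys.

{A, E}, {E, G}

{A, E}⁺: E→FH adds F, H; AF→DGH adds D, G; EH→B adds B → {A, B, D, E, F, G, H}. Minimal: {E}⁺ = {B, E, F, H}; {A}⁺ = {A} — none reach the full schema.
{E, G}⁺: E→FH adds F, H; EFG→A adds A; AF→DGH adds D; EH→B adds B → {A, B, D, E, F, G, H}. Minimal: {G}⁺ = {G}; {E}⁺ = {B, E, F, H} — none reach the full schema.
Any other superkey contains one of these as a subset, so there are no further candidate keys.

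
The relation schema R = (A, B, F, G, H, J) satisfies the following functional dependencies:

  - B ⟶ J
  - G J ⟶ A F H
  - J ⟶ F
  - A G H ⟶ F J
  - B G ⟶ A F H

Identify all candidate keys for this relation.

Attributes B, G never appear on any right-hand side, so every candidate key must contain {B, G}.
{B, G}⁺ = {A, B, F, G, H, J}, which is all of the schema, so {B, G} is the only candidate key.

(B, G)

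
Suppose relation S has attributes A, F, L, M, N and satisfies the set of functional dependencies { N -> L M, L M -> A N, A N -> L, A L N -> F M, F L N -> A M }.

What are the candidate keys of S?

{N}⁺: N→LM adds L, M; LM→AN adds A; ALN→FM adds F → {A, F, L, M, N}.
{L, M}⁺: LM→AN adds A, N; ALN→FM adds F → {A, F, L, M, N}.
Any other superkey contains one of these as a subset, so there are no further candidate keys.

N; LM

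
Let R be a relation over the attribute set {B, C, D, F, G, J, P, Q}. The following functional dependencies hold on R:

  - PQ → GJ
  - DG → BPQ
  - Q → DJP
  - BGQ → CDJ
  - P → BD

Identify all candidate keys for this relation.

Attribute F never appears on the right-hand side of any dependency, so F must belong to every candidate key.
{F}⁺ = {F}, which is not all of the schema, so we must add further attributes.
{F, Q}⁺: Q→DJP adds D, J, P; P→BD adds B; PQ→GJ adds G; BGQ→CDJ adds C → {B, C, D, F, G, J, P, Q}. Minimal: {Q}⁺ = {B, C, D, G, J, P, Q}; {F}⁺ = {F} — none reach the full schema.
{D, F, G}⁺: DG→BPQ adds B, P, Q; Q→DJP adds J; BGQ→CDJ adds C → {B, C, D, F, G, J, P, Q}. Minimal: {F, G}⁺ = {F, G}; {D, G}⁺ = {B, C, D, G, J, P, Q}; {D, F}⁺ = {D, F} — none reach the full schema.
{F, G, P}⁺: P→BD adds B, D; DG→BPQ adds Q; Q→DJP adds J; BGQ→CDJ adds C → {B, C, D, F, G, J, P, Q}. Minimal: {G, P}⁺ = {B, C, D, G, J, P, Q}; {F, P}⁺ = {B, D, F, P}; {F, G}⁺ = {F, G} — none reach the full schema.

FQ, DFG, FGP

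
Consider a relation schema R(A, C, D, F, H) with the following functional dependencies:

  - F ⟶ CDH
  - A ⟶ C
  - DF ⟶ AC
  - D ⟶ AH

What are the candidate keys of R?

(F)

Attribute F never appears on the right-hand side of any dependency, so F must belong to every candidate key.
{F}⁺ = {A, C, D, F, H}, which is all of the schema, so {F} is the only candidate key.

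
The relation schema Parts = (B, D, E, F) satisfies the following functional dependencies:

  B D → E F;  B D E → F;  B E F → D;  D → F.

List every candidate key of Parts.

Attribute B never appears on the right-hand side of any dependency, so B must belong to every candidate key.
{B}⁺ = {B}, which is not all of the schema, so we must add further attributes.
{B, D}⁺: BD→EF adds E, F → {B, D, E, F}. Minimal: {D}⁺ = {D, F}; {B}⁺ = {B} — none reach the full schema.
{B, E, F}⁺: BEF→D adds D → {B, D, E, F}. Minimal: {E, F}⁺ = {E, F}; {B, F}⁺ = {B, F}; {B, E}⁺ = {B, E} — none reach the full schema.
Any other superkey contains one of these as a subset, so there are no further candidate keys.

{B, D}, {B, E, F}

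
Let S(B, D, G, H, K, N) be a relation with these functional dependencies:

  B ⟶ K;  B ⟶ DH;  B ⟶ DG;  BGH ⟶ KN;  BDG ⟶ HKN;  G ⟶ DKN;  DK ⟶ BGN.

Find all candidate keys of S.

{B}⁺: B→K adds K; B→DH adds D, H; B→DG adds G; BGH→KN adds N → {B, D, G, H, K, N}.
{G}⁺: G→DKN adds D, K, N; DK→BGN adds B; B→DH adds H → {B, D, G, H, K, N}.
{D, K}⁺: DK→BGN adds B, G, N; B→DH adds H → {B, D, G, H, K, N}. Minimal: {K}⁺ = {K}; {D}⁺ = {D} — none reach the full schema.
Any other superkey contains one of these as a subset, so there are no further candidate keys.

{B}; {G}; {D, K}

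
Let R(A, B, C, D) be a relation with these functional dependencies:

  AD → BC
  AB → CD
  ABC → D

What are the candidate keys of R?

Attribute A never appears on the right-hand side of any dependency, so A must belong to every candidate key.
{A}⁺ = {A}, which is not all of the schema, so we must add further attributes.
{A, B}⁺: AB→CD adds C, D → {A, B, C, D}.
{A, D}⁺: AD→BC adds B, C → {A, B, C, D}.
Any other superkey contains one of these as a subset, so there are no further candidate keys.

{A, B}, {A, D}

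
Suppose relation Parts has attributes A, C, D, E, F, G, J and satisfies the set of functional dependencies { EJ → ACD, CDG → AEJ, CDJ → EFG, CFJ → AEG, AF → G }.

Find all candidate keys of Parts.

{E, J}⁺: EJ→ACD adds A, C, D; CDJ→EFG adds F, G → {A, C, D, E, F, G, J}.
{C, D, G}⁺: CDG→AEJ adds A, E, J; CDJ→EFG adds F → {A, C, D, E, F, G, J}.
{C, D, J}⁺: CDJ→EFG adds E, F, G; CFJ→AEG adds A → {A, C, D, E, F, G, J}.
{C, F, J}⁺: CFJ→AEG adds A, E, G; EJ→ACD adds D → {A, C, D, E, F, G, J}.
{A, C, D, F}⁺: AF→G adds G; CDG→AEJ adds E, J → {A, C, D, E, F, G, J}.

EJ, CDG, CDJ, CFJ, ACDF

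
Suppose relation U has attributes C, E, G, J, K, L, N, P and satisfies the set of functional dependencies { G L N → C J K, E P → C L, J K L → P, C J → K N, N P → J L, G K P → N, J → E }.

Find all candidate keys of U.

{G, J, P}, {G, K, P}, {G, L, N}, {G, N, P}, {C, G, J, L}, {G, J, K, L}

Attribute G never appears on the right-hand side of any dependency, so G must belong to every candidate key.
{G}⁺ = {G}, which is not all of the schema, so we must add further attributes.
{G, J, P}⁺: J→E adds E; EP→CL adds C, L; CJ→KN adds K, N → {C, E, G, J, K, L, N, P}. Minimal: {J, P}⁺ = {C, E, J, K, L, N, P}; {G, P}⁺ = {G, P}; {G, J}⁺ = {E, G, J} — none reach the full schema.
{G, K, P}⁺: GKP→N adds N; NP→JL adds J, L; J→E adds E; GLN→CJK adds C → {C, E, G, J, K, L, N, P}. Minimal: {K, P}⁺ = {K, P}; {G, P}⁺ = {G, P}; {G, K}⁺ = {G, K} — none reach the full schema.
{G, L, N}⁺: GLN→CJK adds C, J, K; JKL→P adds P; J→E adds E → {C, E, G, J, K, L, N, P}. Minimal: {L, N}⁺ = {L, N}; {G, N}⁺ = {G, N}; {G, L}⁺ = {G, L} — none reach the full schema.
{G, N, P}⁺: NP→JL adds J, L; J→E adds E; GLN→CJK adds C, K → {C, E, G, J, K, L, N, P}. Minimal: {N, P}⁺ = {C, E, J, K, L, N, P}; {G, P}⁺ = {G, P}; {G, N}⁺ = {G, N} — none reach the full schema.
{C, G, J, L}⁺: CJ→KN adds K, N; J→E adds E; JKL→P adds P → {C, E, G, J, K, L, N, P}. Minimal: {G, J, L}⁺ = {E, G, J, L}; {C, J, L}⁺ = {C, E, J, K, L, N, P}; {C, G, L}⁺ = {C, G, L}; … — none reach the full schema.
{G, J, K, L}⁺: JKL→P adds P; GKP→N adds N; J→E adds E; GLN→CJK adds C → {C, E, G, J, K, L, N, P}. Minimal: {J, K, L}⁺ = {C, E, J, K, L, N, P}; {G, K, L}⁺ = {G, K, L}; {G, J, L}⁺ = {E, G, J, L}; … — none reach the full schema.
Any other superkey contains one of these as a subset, so there are no further candidate keys.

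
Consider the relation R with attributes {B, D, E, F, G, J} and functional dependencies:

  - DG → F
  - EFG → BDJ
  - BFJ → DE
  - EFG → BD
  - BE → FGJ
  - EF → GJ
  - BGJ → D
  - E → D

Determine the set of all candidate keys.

{B, E}⁺: BE→FGJ adds F, G, J; BGJ→D adds D → {B, D, E, F, G, J}.
{E, F}⁺: EF→GJ adds G, J; E→D adds D; EFG→BDJ adds B → {B, D, E, F, G, J}.
{E, G}⁺: E→D adds D; DG→F adds F; EFG→BDJ adds B, J → {B, D, E, F, G, J}.
{B, F, J}⁺: BFJ→DE adds D, E; BE→FGJ adds G → {B, D, E, F, G, J}.
{B, G, J}⁺: BGJ→D adds D; DG→F adds F; BFJ→DE adds E → {B, D, E, F, G, J}.
Any other superkey contains one of these as a subset, so there are no further candidate keys.

{B, E}, {E, F}, {E, G}, {B, F, J}, {B, G, J}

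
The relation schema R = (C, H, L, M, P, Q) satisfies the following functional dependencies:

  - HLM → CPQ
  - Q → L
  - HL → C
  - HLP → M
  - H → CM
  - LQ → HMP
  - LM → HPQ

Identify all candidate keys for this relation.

{Q}⁺: Q→L adds L; LQ→HMP adds H, M, P; HLM→CPQ adds C → {C, H, L, M, P, Q}.
{H, L}⁺: HL→C adds C; H→CM adds M; LM→HPQ adds P, Q → {C, H, L, M, P, Q}. Minimal: {L}⁺ = {L}; {H}⁺ = {C, H, M} — none reach the full schema.
{L, M}⁺: LM→HPQ adds H, P, Q; HLM→CPQ adds C → {C, H, L, M, P, Q}. Minimal: {M}⁺ = {M}; {L}⁺ = {L} — none reach the full schema.
Any other superkey contains one of these as a subset, so there are no further candidate keys.

(Q); (H, L); (L, M)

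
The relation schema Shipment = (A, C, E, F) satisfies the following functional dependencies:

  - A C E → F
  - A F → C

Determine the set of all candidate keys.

Attributes A, E never appear on any right-hand side, so every candidate key must contain {A, E}.
{A, E}⁺ = {A, E}, which is not all of the schema, so we must add further attributes.
{A, C, E}⁺: ACE→F adds F → {A, C, E, F}. Minimal: {C, E}⁺ = {C, E}; {A, E}⁺ = {A, E}; {A, C}⁺ = {A, C} — none reach the full schema.
{A, E, F}⁺: AF→C adds C → {A, C, E, F}. Minimal: {E, F}⁺ = {E, F}; {A, F}⁺ = {A, C, F}; {A, E}⁺ = {A, E} — none reach the full schema.
Any other superkey contains one of these as a subset, so there are no further candidate keys.

ACE; AEF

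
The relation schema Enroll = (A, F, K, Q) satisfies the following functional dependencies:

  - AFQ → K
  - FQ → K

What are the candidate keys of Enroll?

Attributes A, F, Q never appear on any right-hand side, so every candidate key must contain {A, F, Q}.
{A, F, Q}⁺ = {A, F, K, Q}, which is all of the schema, so {A, F, Q} is the only candidate key.

{A, F, Q}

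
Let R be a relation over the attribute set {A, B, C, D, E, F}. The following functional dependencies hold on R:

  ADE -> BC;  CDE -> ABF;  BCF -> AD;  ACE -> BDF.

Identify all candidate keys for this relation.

Attribute E never appears on the right-hand side of any dependency, so E must belong to every candidate key.
{E}⁺ = {E}, which is not all of the schema, so we must add further attributes.
{A, C, E}⁺: ACE→BDF adds B, D, F → {A, B, C, D, E, F}.
{A, D, E}⁺: ADE→BC adds B, C; CDE→ABF adds F → {A, B, C, D, E, F}.
{C, D, E}⁺: CDE→ABF adds A, B, F → {A, B, C, D, E, F}.
{B, C, E, F}⁺: BCF→AD adds A, D → {A, B, C, D, E, F}.

{A, C, E}, {A, D, E}, {C, D, E}, {B, C, E, F}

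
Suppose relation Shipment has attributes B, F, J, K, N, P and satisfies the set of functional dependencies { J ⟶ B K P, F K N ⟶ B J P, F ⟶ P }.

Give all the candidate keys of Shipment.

Attributes F, N never appear on any right-hand side, so every candidate key must contain {F, N}.
{F, N}⁺ = {F, N, P}, which is not all of the schema, so we must add further attributes.
{F, J, N}⁺: J→BKP adds B, K, P → {B, F, J, K, N, P}.
{F, K, N}⁺: FKN→BJP adds B, J, P → {B, F, J, K, N, P}.

{F, J, N}, {F, K, N}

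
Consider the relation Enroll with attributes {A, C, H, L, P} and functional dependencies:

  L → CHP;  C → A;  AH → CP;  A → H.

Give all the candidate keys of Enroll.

{L}⁺: L→CHP adds C, H, P; C→A adds A → {A, C, H, L, P}.

{L}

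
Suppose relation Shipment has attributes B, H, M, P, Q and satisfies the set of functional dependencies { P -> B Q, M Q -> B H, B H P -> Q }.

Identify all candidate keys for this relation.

Attributes M, P never appear on any right-hand side, so every candidate key must contain {M, P}.
{M, P}⁺ = {B, H, M, P, Q}, which is all of the schema, so {M, P} is the only candidate key.

{M, P}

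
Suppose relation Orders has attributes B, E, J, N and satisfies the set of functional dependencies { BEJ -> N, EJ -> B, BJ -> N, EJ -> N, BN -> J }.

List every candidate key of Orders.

{E, J}, {B, E, N}

Attribute E never appears on the right-hand side of any dependency, so E must belong to every candidate key.
{E}⁺ = {E}, which is not all of the schema, so we must add further attributes.
{E, J}⁺: EJ→B adds B; BJ→N adds N → {B, E, J, N}. Minimal: {J}⁺ = {J}; {E}⁺ = {E} — none reach the full schema.
{B, E, N}⁺: BN→J adds J → {B, E, J, N}. Minimal: {E, N}⁺ = {E, N}; {B, N}⁺ = {B, J, N}; {B, E}⁺ = {B, E} — none reach the full schema.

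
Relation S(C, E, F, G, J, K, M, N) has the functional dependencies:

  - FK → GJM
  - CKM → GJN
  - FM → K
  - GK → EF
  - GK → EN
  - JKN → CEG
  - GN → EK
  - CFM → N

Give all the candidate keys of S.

{F, K}⁺: FK→GJM adds G, J, M; GK→EF adds E; GK→EN adds N; JKN→CEG adds C → {C, E, F, G, J, K, M, N}. Minimal: {K}⁺ = {K}; {F}⁺ = {F} — none reach the full schema.
{F, M}⁺: FM→K adds K; FK→GJM adds G, J; GK→EF adds E; GK→EN adds N; JKN→CEG adds C → {C, E, F, G, J, K, M, N}. Minimal: {M}⁺ = {M}; {F}⁺ = {F} — none reach the full schema.
{G, K}⁺: GK→EF adds E, F; GK→EN adds N; FK→GJM adds J, M; JKN→CEG adds C → {C, E, F, G, J, K, M, N}. Minimal: {K}⁺ = {K}; {G}⁺ = {G} — none reach the full schema.
{G, N}⁺: GN→EK adds E, K; GK→EF adds F; FK→GJM adds J, M; JKN→CEG adds C → {C, E, F, G, J, K, M, N}. Minimal: {N}⁺ = {N}; {G}⁺ = {G} — none reach the full schema.
{C, K, M}⁺: CKM→GJN adds G, J, N; GK→EF adds E, F → {C, E, F, G, J, K, M, N}. Minimal: {K, M}⁺ = {K, M}; {C, M}⁺ = {C, M}; {C, K}⁺ = {C, K} — none reach the full schema.
{J, K, N}⁺: JKN→CEG adds C, E, G; GK→EF adds F; FK→GJM adds M → {C, E, F, G, J, K, M, N}. Minimal: {K, N}⁺ = {K, N}; {J, N}⁺ = {J, N}; {J, K}⁺ = {J, K} — none reach the full schema.

{F, K}; {F, M}; {G, K}; {G, N}; {C, K, M}; {J, K, N}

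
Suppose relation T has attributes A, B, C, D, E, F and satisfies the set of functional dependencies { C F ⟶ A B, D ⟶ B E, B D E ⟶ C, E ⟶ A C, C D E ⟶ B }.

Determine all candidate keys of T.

{D, F}

Attributes D, F never appear on any right-hand side, so every candidate key must contain {D, F}.
{D, F}⁺ = {A, B, C, D, E, F}, which is all of the schema, so {D, F} is the only candidate key.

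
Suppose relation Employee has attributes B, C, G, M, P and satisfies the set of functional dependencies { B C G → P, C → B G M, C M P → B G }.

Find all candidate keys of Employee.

Attribute C never appears on the right-hand side of any dependency, so C must belong to every candidate key.
{C}⁺ = {B, C, G, M, P}, which is all of the schema, so {C} is the only candidate key.

(C)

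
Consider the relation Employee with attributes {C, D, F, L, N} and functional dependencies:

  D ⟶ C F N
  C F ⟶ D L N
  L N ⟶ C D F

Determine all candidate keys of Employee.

{D}, {C, F}, {L, N}

{D}⁺: D→CFN adds C, F, N; CF→DLN adds L → {C, D, F, L, N}.
{C, F}⁺: CF→DLN adds D, L, N → {C, D, F, L, N}.
{L, N}⁺: LN→CDF adds C, D, F → {C, D, F, L, N}.
Any other superkey contains one of these as a subset, so there are no further candidate keys.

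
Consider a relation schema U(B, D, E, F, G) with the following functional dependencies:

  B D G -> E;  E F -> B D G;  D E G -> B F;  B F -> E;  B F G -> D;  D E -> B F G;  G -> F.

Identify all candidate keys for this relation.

(B, F); (B, G); (D, E); (E, F); (E, G)

{B, F}⁺: BF→E adds E; EF→BDG adds D, G → {B, D, E, F, G}. Minimal: {F}⁺ = {F}; {B}⁺ = {B} — none reach the full schema.
{B, G}⁺: G→F adds F; BF→E adds E; BFG→D adds D → {B, D, E, F, G}. Minimal: {G}⁺ = {F, G}; {B}⁺ = {B} — none reach the full schema.
{D, E}⁺: DE→BFG adds B, F, G → {B, D, E, F, G}. Minimal: {E}⁺ = {E}; {D}⁺ = {D} — none reach the full schema.
{E, F}⁺: EF→BDG adds B, D, G → {B, D, E, F, G}. Minimal: {F}⁺ = {F}; {E}⁺ = {E} — none reach the full schema.
{E, G}⁺: G→F adds F; EF→BDG adds B, D → {B, D, E, F, G}. Minimal: {G}⁺ = {F, G}; {E}⁺ = {E} — none reach the full schema.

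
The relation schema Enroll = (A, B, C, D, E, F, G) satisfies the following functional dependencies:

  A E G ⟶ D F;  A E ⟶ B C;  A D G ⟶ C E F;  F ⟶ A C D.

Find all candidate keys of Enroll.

{F, G}, {A, D, G}, {A, E, G}

Attribute G never appears on the right-hand side of any dependency, so G must belong to every candidate key.
{G}⁺ = {G}, which is not all of the schema, so we must add further attributes.
{F, G}⁺: F→ACD adds A, C, D; ADG→CEF adds E; AE→BC adds B → {A, B, C, D, E, F, G}.
{A, D, G}⁺: ADG→CEF adds C, E, F; AE→BC adds B → {A, B, C, D, E, F, G}.
{A, E, G}⁺: AEG→DF adds D, F; AE→BC adds B, C → {A, B, C, D, E, F, G}.
Any other superkey contains one of these as a subset, so there are no further candidate keys.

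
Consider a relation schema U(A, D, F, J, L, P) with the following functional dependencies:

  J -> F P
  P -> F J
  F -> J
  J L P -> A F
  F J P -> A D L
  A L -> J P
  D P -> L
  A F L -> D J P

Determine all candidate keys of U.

{F}, {J}, {P}, {A, L}

{F}⁺: F→J adds J; J→FP adds P; FJP→ADL adds A, D, L → {A, D, F, J, L, P}.
{J}⁺: J→FP adds F, P; FJP→ADL adds A, D, L → {A, D, F, J, L, P}.
{P}⁺: P→FJ adds F, J; FJP→ADL adds A, D, L → {A, D, F, J, L, P}.
{A, L}⁺: AL→JP adds J, P; J→FP adds F; FJP→ADL adds D → {A, D, F, J, L, P}.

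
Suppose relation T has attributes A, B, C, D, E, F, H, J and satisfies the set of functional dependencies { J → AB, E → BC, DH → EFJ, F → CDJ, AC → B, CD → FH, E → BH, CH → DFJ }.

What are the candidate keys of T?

(E); (F); (C, D); (C, H); (D, H)

{E}⁺: E→BC adds B, C; E→BH adds H; CH→DFJ adds D, F, J; J→AB adds A → {A, B, C, D, E, F, H, J}.
{F}⁺: F→CDJ adds C, D, J; CD→FH adds H; J→AB adds A, B; DH→EFJ adds E → {A, B, C, D, E, F, H, J}.
{C, D}⁺: CD→FH adds F, H; CH→DFJ adds J; J→AB adds A, B; DH→EFJ adds E → {A, B, C, D, E, F, H, J}.
{C, H}⁺: CH→DFJ adds D, F, J; J→AB adds A, B; DH→EFJ adds E → {A, B, C, D, E, F, H, J}.
{D, H}⁺: DH→EFJ adds E, F, J; F→CDJ adds C; E→BH adds B; J→AB adds A → {A, B, C, D, E, F, H, J}.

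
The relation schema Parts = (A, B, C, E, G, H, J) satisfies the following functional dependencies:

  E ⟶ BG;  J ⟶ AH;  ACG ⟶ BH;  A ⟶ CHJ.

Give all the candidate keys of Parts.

{A, E}, {E, J}

Attribute E never appears on the right-hand side of any dependency, so E must belong to every candidate key.
{E}⁺ = {B, E, G}, which is not all of the schema, so we must add further attributes.
{A, E}⁺: E→BG adds B, G; A→CHJ adds C, H, J → {A, B, C, E, G, H, J}. Minimal: {E}⁺ = {B, E, G}; {A}⁺ = {A, C, H, J} — none reach the full schema.
{E, J}⁺: E→BG adds B, G; J→AH adds A, H; A→CHJ adds C → {A, B, C, E, G, H, J}. Minimal: {J}⁺ = {A, C, H, J}; {E}⁺ = {B, E, G} — none reach the full schema.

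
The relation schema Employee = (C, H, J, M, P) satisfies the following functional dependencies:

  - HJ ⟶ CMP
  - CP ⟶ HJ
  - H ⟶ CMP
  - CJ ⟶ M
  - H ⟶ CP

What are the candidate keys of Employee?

{H}, {C, P}

{H}⁺: H→CMP adds C, M, P; CP→HJ adds J → {C, H, J, M, P}.
{C, P}⁺: CP→HJ adds H, J; H→CMP adds M → {C, H, J, M, P}.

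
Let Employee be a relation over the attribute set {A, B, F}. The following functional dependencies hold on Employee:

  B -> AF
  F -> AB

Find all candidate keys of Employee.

{B}⁺: B→AF adds A, F → {A, B, F}.
{F}⁺: F→AB adds A, B → {A, B, F}.

{B}, {F}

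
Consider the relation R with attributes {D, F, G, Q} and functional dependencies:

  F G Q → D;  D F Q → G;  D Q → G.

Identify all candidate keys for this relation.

{D, F, Q}; {F, G, Q}

Attributes F, Q never appear on any right-hand side, so every candidate key must contain {F, Q}.
{F, Q}⁺ = {F, Q}, which is not all of the schema, so we must add further attributes.
{D, F, Q}⁺: DFQ→G adds G → {D, F, G, Q}.
{F, G, Q}⁺: FGQ→D adds D → {D, F, G, Q}.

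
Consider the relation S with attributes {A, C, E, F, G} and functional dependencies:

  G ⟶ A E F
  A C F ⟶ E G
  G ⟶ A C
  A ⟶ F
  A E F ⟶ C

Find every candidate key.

{G}⁺: G→AEF adds A, E, F; G→AC adds C → {A, C, E, F, G}.
{A, C}⁺: A→F adds F; ACF→EG adds E, G → {A, C, E, F, G}. Minimal: {C}⁺ = {C}; {A}⁺ = {A, F} — none reach the full schema.
{A, E}⁺: A→F adds F; AEF→C adds C; ACF→EG adds G → {A, C, E, F, G}. Minimal: {E}⁺ = {E}; {A}⁺ = {A, F} — none reach the full schema.
Any other superkey contains one of these as a subset, so there are no further candidate keys.

G; AC; AE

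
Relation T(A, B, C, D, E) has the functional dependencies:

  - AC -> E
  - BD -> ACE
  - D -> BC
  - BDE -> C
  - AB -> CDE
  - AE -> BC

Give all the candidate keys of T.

{D}; {A, B}; {A, C}; {A, E}

{D}⁺: D→BC adds B, C; BD→ACE adds A, E → {A, B, C, D, E}.
{A, B}⁺: AB→CDE adds C, D, E → {A, B, C, D, E}. Minimal: {B}⁺ = {B}; {A}⁺ = {A} — none reach the full schema.
{A, C}⁺: AC→E adds E; AE→BC adds B; AB→CDE adds D → {A, B, C, D, E}. Minimal: {C}⁺ = {C}; {A}⁺ = {A} — none reach the full schema.
{A, E}⁺: AE→BC adds B, C; AB→CDE adds D → {A, B, C, D, E}. Minimal: {E}⁺ = {E}; {A}⁺ = {A} — none reach the full schema.
Any other superkey contains one of these as a subset, so there are no further candidate keys.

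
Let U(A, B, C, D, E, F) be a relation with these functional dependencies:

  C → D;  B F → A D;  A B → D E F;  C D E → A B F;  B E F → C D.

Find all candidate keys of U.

{A, B}⁺: AB→DEF adds D, E, F; BEF→CD adds C → {A, B, C, D, E, F}.
{B, F}⁺: BF→AD adds A, D; AB→DEF adds E; BEF→CD adds C → {A, B, C, D, E, F}.
{C, E}⁺: C→D adds D; CDE→ABF adds A, B, F → {A, B, C, D, E, F}.
Any other superkey contains one of these as a subset, so there are no further candidate keys.

{A, B}, {B, F}, {C, E}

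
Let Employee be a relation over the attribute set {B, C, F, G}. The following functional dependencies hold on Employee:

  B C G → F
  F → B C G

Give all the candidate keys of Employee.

{F}⁺: F→BCG adds B, C, G → {B, C, F, G}.
{B, C, G}⁺: BCG→F adds F → {B, C, F, G}. Minimal: {C, G}⁺ = {C, G}; {B, G}⁺ = {B, G}; {B, C}⁺ = {B, C} — none reach the full schema.

{F}; {B, C, G}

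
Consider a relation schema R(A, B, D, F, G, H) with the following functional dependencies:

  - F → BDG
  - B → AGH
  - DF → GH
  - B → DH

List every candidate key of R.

(F)

{F}⁺: F→BDG adds B, D, G; B→AGH adds A, H → {A, B, D, F, G, H}.
No other minimal superkey exists.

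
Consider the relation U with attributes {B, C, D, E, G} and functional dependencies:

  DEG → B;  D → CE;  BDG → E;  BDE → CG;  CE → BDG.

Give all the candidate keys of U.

{D}⁺: D→CE adds C, E; CE→BDG adds B, G → {B, C, D, E, G}.
{C, E}⁺: CE→BDG adds B, D, G → {B, C, D, E, G}. Minimal: {E}⁺ = {E}; {C}⁺ = {C} — none reach the full schema.
Any other superkey contains one of these as a subset, so there are no further candidate keys.

{D}, {C, E}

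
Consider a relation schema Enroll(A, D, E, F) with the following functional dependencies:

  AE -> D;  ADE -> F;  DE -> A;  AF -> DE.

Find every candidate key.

{A, E}⁺: AE→D adds D; ADE→F adds F → {A, D, E, F}. Minimal: {E}⁺ = {E}; {A}⁺ = {A} — none reach the full schema.
{A, F}⁺: AF→DE adds D, E → {A, D, E, F}. Minimal: {F}⁺ = {F}; {A}⁺ = {A} — none reach the full schema.
{D, E}⁺: DE→A adds A; ADE→F adds F → {A, D, E, F}. Minimal: {E}⁺ = {E}; {D}⁺ = {D} — none reach the full schema.
Any other superkey contains one of these as a subset, so there are no further candidate keys.

{A, E}, {A, F}, {D, E}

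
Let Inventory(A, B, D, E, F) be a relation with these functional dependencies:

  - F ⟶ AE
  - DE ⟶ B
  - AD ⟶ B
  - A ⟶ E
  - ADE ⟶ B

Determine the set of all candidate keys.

Attributes D, F never appear on any right-hand side, so every candidate key must contain {D, F}.
{D, F}⁺ = {A, B, D, E, F}, which is all of the schema, so {D, F} is the only candidate key.

{D, F}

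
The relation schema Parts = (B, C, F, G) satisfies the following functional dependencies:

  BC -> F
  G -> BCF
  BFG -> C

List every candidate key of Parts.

{G}

Attribute G never appears on the right-hand side of any dependency, so G must belong to every candidate key.
{G}⁺ = {B, C, F, G}, which is all of the schema, so {G} is the only candidate key.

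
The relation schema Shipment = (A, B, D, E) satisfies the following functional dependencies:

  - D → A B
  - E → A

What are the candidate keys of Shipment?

{D, E}

Attributes D, E never appear on any right-hand side, so every candidate key must contain {D, E}.
{D, E}⁺ = {A, B, D, E}, which is all of the schema, so {D, E} is the only candidate key.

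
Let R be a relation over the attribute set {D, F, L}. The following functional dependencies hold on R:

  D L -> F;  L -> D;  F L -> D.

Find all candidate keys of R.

(L)

Attribute L never appears on the right-hand side of any dependency, so L must belong to every candidate key.
{L}⁺ = {D, F, L}, which is all of the schema, so {L} is the only candidate key.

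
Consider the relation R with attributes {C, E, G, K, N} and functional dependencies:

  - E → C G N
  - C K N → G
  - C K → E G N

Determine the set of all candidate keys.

Attribute K never appears on the right-hand side of any dependency, so K must belong to every candidate key.
{K}⁺ = {K}, which is not all of the schema, so we must add further attributes.
{C, K}⁺: CK→EGN adds E, G, N → {C, E, G, K, N}. Minimal: {K}⁺ = {K}; {C}⁺ = {C} — none reach the full schema.
{E, K}⁺: E→CGN adds C, G, N → {C, E, G, K, N}. Minimal: {K}⁺ = {K}; {E}⁺ = {C, E, G, N} — none reach the full schema.

{C, K}, {E, K}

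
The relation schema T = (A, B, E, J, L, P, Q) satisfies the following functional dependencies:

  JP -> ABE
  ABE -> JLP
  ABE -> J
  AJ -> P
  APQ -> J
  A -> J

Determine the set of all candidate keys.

{A, Q}; {J, P, Q}

Attribute Q never appears on the right-hand side of any dependency, so Q must belong to every candidate key.
{Q}⁺ = {Q}, which is not all of the schema, so we must add further attributes.
{A, Q}⁺: A→J adds J; AJ→P adds P; JP→ABE adds B, E; ABE→JLP adds L → {A, B, E, J, L, P, Q}.
{J, P, Q}⁺: JP→ABE adds A, B, E; ABE→JLP adds L → {A, B, E, J, L, P, Q}.
Any other superkey contains one of these as a subset, so there are no further candidate keys.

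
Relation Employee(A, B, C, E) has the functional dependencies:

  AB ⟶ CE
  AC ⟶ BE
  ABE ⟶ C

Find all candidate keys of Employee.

Attribute A never appears on the right-hand side of any dependency, so A must belong to every candidate key.
{A}⁺ = {A}, which is not all of the schema, so we must add further attributes.
{A, B}⁺: AB→CE adds C, E → {A, B, C, E}. Minimal: {B}⁺ = {B}; {A}⁺ = {A} — none reach the full schema.
{A, C}⁺: AC→BE adds B, E → {A, B, C, E}. Minimal: {C}⁺ = {C}; {A}⁺ = {A} — none reach the full schema.
Any other superkey contains one of these as a subset, so there are no further candidate keys.

{A, B}; {A, C}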